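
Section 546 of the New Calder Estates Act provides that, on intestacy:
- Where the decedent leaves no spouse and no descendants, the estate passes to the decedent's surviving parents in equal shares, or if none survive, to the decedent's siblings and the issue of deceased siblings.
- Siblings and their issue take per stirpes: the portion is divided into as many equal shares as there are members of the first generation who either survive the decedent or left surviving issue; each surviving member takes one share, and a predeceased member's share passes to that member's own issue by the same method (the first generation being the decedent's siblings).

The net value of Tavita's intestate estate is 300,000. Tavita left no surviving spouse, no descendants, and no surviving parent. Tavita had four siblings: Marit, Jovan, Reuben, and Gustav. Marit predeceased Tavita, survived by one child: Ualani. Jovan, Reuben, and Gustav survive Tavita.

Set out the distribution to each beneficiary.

The entire 300,000 passes to the siblings and their issue.
That amount (300,000) is divided into 4 shares of 75,000: Jovan, Reuben, and Gustav each take 75,000; Marit's 75,000 share passes to Marit's issue.
Marit's share (75,000) passes entirely to Ualani.

Ualani: 75,000; Jovan: 75,000; Reuben: 75,000; Gustav: 75,000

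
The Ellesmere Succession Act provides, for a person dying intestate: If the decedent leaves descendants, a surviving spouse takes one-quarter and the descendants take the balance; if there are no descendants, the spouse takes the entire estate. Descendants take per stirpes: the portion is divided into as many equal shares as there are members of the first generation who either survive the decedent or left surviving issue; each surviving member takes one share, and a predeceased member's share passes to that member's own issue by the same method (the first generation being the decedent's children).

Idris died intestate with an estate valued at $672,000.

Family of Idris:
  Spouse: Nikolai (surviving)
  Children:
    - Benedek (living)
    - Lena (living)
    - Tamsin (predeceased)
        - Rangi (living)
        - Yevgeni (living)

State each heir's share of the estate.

Nikolai takes one-quarter of $672,000 = $168,000. The remaining $504,000 passes to the descendants.
The descendants' portion ($504,000) is divided into 3 shares of $168,000: Benedek and Lena each take $168,000; Tamsin's $168,000 share passes to Tamsin's issue.
Tamsin's share ($168,000) is divided into 2 shares of $84,000: Rangi and Yevgeni each take $84,000.

Nikolai: $168,000; Benedek: $168,000; Lena: $168,000; Rangi: $84,000; Yevgeni: $84,000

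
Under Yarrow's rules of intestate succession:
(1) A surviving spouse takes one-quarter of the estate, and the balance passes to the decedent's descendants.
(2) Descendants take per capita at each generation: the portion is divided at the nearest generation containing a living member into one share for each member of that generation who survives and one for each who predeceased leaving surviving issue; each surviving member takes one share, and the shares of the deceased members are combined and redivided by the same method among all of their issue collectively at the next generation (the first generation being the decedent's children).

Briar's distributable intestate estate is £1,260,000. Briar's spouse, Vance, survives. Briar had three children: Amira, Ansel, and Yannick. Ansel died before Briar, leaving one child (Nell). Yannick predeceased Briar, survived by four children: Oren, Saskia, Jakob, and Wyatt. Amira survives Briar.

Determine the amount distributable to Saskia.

Saskia receives £126,000.

Vance takes one-quarter of £1,260,000 = £315,000. The remaining £945,000 passes to the descendants.
The descendants' portion (£945,000) is divided at the children's generation into 3 shares of £315,000. Amira takes £315,000. The 2 shares of the deceased (Ansel and Yannick) are combined into a pool of £630,000.
That pool (£630,000) is divided at the grandchildren's generation equally among Nell, Oren, Saskia, Jakob, and Wyatt: £126,000 each.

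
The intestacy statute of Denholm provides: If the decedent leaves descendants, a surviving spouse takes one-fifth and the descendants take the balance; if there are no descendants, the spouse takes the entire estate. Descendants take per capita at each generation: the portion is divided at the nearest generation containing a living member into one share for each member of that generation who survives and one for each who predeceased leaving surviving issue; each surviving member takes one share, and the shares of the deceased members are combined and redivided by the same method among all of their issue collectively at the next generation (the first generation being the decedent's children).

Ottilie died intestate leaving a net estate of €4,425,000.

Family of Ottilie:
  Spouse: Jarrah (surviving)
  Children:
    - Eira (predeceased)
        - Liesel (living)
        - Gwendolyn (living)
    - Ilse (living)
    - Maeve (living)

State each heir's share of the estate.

Jarrah takes one-fifth of €4,425,000 = €885,000. The remaining €3,540,000 passes to the descendants.
The descendants' portion (€3,540,000) is divided at the children's generation into 3 shares of €1,180,000. Ilse and Maeve each take €1,180,000. The remaining share for the deceased Eira (€1,180,000) is carried to the next generation.
That pool (€1,180,000) is divided at the grandchildren's generation equally among Liesel and Gwendolyn: €590,000 each.

Jarrah: €885,000; Liesel: €590,000; Gwendolyn: €590,000; Ilse: €1,180,000; Maeve: €1,180,000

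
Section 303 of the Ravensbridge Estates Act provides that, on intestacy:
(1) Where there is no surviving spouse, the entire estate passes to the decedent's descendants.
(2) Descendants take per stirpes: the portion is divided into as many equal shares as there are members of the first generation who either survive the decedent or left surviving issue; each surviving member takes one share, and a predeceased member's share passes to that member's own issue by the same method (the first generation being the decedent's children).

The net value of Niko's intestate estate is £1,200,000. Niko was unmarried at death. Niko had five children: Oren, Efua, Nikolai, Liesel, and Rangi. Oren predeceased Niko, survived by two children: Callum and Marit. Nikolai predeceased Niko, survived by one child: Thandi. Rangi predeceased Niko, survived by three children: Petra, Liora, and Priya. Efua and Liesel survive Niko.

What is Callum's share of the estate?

Callum receives £120,000.

The entire £1,200,000 passes to the descendants.
That amount (£1,200,000) is divided into 5 shares of £240,000: Efua and Liesel each take £240,000; Oren's £240,000 share passes to Oren's issue; Nikolai's £240,000 share passes to Nikolai's issue; Rangi's £240,000 share passes to Rangi's issue.
Oren's share (£240,000) is divided into 2 shares of £120,000: Callum and Marit each take £120,000.
Nikolai's share (£240,000) passes entirely to Thandi.
Rangi's share (£240,000) is divided into 3 shares of £80,000: Petra, Liora, and Priya each take £80,000.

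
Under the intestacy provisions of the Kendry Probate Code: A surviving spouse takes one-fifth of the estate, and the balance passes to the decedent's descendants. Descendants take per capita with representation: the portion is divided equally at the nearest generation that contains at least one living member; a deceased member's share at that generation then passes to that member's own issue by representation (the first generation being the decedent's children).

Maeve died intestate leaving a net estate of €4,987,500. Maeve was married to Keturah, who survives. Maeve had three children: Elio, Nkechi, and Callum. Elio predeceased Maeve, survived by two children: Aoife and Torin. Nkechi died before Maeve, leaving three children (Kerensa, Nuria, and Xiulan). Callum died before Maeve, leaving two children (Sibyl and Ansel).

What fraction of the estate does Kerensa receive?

Kerensa receives 4/35 of the estate.

Keturah takes one-fifth of €4,987,500 = €997,500. The remaining €3,990,000 passes to the descendants.
No child survives, so the initial division is made at the grandchildren's generation.
The descendants' portion (€3,990,000) is divided into 7 shares of €570,000: Aoife, Torin, Kerensa, Nuria, Xiulan, Sibyl, and Ansel each take €570,000.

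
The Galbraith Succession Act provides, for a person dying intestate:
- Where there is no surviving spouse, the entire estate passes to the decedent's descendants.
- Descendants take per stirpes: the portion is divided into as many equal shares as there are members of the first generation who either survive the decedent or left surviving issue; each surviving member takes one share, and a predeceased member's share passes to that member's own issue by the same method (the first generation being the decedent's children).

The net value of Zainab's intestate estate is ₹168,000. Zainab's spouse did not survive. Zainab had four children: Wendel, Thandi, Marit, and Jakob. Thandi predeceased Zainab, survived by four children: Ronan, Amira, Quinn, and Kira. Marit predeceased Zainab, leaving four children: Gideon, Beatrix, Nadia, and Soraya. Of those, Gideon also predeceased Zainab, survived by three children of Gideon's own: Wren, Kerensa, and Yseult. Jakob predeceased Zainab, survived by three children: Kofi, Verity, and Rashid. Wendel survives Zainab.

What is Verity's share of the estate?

Verity receives ₹14,000.

The entire ₹168,000 passes to the descendants.
That amount (₹168,000) is divided into 4 shares of ₹42,000: Wendel takes ₹42,000; Thandi's ₹42,000 share passes to Thandi's issue; Marit's ₹42,000 share passes to Marit's issue; Jakob's ₹42,000 share passes to Jakob's issue.
Thandi's share (₹42,000) is divided into 4 shares of ₹10,500: Ronan, Amira, Quinn, and Kira each take ₹10,500.
Marit's share (₹42,000) is divided into 4 shares of ₹10,500: Beatrix, Nadia, and Soraya each take ₹10,500; Gideon's ₹10,500 share passes to Gideon's issue.
Gideon's share (₹10,500) is divided into 3 shares of ₹3,500: Wren, Kerensa, and Yseult each take ₹3,500.
Jakob's share (₹42,000) is divided into 3 shares of ₹14,000: Kofi, Verity, and Rashid each take ₹14,000.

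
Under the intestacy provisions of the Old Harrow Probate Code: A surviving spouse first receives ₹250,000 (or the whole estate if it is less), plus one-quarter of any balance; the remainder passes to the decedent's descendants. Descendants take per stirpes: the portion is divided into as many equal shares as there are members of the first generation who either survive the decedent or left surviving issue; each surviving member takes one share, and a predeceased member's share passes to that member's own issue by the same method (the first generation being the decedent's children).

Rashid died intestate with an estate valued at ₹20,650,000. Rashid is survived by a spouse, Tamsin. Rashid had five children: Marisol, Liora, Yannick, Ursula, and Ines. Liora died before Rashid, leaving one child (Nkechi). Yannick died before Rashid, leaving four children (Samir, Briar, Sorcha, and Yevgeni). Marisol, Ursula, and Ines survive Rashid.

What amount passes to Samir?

Tamsin first takes ₹250,000, leaving a balance of ₹20,400,000. Tamsin then takes one-quarter of the balance (₹5,100,000), for a total of ₹5,350,000. The remaining ₹15,300,000 passes to the descendants.
The descendants' portion (₹15,300,000) is divided into 5 shares of ₹3,060,000: Marisol, Ursula, and Ines each take ₹3,060,000; Liora's ₹3,060,000 share passes to Liora's issue; Yannick's ₹3,060,000 share passes to Yannick's issue.
Liora's share (₹3,060,000) passes entirely to Nkechi.
Yannick's share (₹3,060,000) is divided into 4 shares of ₹765,000: Samir, Briar, Sorcha, and Yevgeni each take ₹765,000.

Samir receives ₹765,000.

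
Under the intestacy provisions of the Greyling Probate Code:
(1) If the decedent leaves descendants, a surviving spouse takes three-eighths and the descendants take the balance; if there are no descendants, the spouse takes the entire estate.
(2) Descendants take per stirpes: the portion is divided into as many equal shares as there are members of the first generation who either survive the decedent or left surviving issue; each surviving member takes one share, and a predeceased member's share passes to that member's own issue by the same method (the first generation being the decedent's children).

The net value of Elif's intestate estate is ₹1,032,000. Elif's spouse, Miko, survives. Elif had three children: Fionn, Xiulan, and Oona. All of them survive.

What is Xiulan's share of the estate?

Miko takes three-eighths of ₹1,032,000 = ₹387,000. The remaining ₹645,000 passes to the descendants.
The descendants' portion (₹645,000) is divided into 3 shares of ₹215,000: Fionn, Xiulan, and Oona each take ₹215,000.

Xiulan receives ₹215,000.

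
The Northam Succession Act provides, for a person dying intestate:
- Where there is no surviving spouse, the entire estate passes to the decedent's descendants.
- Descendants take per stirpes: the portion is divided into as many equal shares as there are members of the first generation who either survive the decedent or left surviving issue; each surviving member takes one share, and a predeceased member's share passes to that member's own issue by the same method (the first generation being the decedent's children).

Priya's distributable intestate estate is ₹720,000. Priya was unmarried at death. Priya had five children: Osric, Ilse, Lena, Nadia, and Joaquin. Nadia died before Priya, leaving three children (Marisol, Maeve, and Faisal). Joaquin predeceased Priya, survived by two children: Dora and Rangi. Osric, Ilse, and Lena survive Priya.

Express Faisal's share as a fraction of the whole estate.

Faisal receives 1/15 of the estate.

The entire ₹720,000 passes to the descendants.
That amount (₹720,000) is divided into 5 shares of ₹144,000: Osric, Ilse, and Lena each take ₹144,000; Nadia's ₹144,000 share passes to Nadia's issue; Joaquin's ₹144,000 share passes to Joaquin's issue.
Nadia's share (₹144,000) is divided into 3 shares of ₹48,000: Marisol, Maeve, and Faisal each take ₹48,000.
Joaquin's share (₹144,000) is divided into 2 shares of ₹72,000: Dora and Rangi each take ₹72,000.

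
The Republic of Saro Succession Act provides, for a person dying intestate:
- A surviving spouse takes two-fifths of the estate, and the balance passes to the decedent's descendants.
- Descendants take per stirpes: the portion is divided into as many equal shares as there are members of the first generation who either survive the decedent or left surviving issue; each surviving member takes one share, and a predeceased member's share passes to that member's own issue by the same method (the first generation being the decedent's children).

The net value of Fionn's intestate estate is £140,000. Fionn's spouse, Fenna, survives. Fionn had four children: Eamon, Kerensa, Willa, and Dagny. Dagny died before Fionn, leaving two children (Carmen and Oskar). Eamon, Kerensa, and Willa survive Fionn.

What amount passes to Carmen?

Carmen receives £10,500.

Fenna takes two-fifths of £140,000 = £56,000. The remaining £84,000 passes to the descendants.
The descendants' portion (£84,000) is divided into 4 shares of £21,000: Eamon, Kerensa, and Willa each take £21,000; Dagny's £21,000 share passes to Dagny's issue.
Dagny's share (£21,000) is divided into 2 shares of £10,500: Carmen and Oskar each take £10,500.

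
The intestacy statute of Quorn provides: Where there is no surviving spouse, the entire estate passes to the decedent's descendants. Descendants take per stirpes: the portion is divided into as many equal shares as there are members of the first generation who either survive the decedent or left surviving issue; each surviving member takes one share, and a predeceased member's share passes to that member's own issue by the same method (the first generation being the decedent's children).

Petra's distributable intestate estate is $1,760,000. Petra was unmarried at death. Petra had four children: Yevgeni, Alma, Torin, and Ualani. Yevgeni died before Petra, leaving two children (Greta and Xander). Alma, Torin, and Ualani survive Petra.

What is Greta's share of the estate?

Greta receives $220,000.

The entire $1,760,000 passes to the descendants.
That amount ($1,760,000) is divided into 4 shares of $440,000: Alma, Torin, and Ualani each take $440,000; Yevgeni's $440,000 share passes to Yevgeni's issue.
Yevgeni's share ($440,000) is divided into 2 shares of $220,000: Greta and Xander each take $220,000.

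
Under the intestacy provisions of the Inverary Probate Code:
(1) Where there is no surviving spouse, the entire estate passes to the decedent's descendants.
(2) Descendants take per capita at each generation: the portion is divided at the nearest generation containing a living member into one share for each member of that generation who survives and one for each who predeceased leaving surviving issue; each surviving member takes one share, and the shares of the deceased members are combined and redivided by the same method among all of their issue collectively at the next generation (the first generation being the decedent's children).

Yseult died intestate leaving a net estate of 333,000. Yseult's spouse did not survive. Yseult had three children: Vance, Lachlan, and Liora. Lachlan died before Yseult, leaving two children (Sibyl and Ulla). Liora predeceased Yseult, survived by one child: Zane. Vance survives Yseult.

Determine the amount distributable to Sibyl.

Sibyl receives 74,000.

The entire 333,000 passes to the descendants.
That amount (333,000) is divided at the children's generation into 3 shares of 111,000. Vance takes 111,000. The 2 shares of the deceased (Lachlan and Liora) are combined into a pool of 222,000.
That pool (222,000) is divided at the grandchildren's generation equally among Sibyl, Ulla, and Zane: 74,000 each.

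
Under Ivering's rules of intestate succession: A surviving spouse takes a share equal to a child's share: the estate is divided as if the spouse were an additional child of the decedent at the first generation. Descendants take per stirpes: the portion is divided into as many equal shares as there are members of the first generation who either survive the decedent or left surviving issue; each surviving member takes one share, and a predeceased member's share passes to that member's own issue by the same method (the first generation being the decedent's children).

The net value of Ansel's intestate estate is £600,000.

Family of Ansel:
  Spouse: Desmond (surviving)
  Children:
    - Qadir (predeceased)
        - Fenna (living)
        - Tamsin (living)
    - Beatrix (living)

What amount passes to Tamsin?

The spouse counts as an additional share at the children's level, so there are 3 primary shares of £200,000. Desmond takes one such share (£200,000).
The children's combined portion (£400,000) is divided into 2 shares of £200,000: Beatrix takes £200,000; Qadir's £200,000 share passes to Qadir's issue.
Qadir's share (£200,000) is divided into 2 shares of £100,000: Fenna and Tamsin each take £100,000.

Tamsin receives £100,000.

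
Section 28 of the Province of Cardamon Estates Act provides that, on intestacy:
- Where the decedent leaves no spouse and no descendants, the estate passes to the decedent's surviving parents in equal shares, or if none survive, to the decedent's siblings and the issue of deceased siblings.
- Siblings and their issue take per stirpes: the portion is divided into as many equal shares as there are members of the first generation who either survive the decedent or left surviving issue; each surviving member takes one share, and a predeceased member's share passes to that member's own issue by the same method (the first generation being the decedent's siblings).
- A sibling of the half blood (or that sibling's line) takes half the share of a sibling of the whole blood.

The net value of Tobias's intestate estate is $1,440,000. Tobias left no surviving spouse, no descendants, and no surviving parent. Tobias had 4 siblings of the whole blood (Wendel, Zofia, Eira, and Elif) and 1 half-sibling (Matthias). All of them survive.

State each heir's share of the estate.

Matthias: $160,000; Wendel: $320,000; Zofia: $320,000; Eira: $320,000; Elif: $320,000

The entire $1,440,000 passes to the siblings and their issue.
Counting each half-blood sibling's line as half a unit, there are 9/2 units in $1,440,000, so one unit is $320,000. Whole-blood lines (Wendel, Zofia, Eira, and Elif) take $320,000 each; half-blood lines (Matthias) take $160,000 each.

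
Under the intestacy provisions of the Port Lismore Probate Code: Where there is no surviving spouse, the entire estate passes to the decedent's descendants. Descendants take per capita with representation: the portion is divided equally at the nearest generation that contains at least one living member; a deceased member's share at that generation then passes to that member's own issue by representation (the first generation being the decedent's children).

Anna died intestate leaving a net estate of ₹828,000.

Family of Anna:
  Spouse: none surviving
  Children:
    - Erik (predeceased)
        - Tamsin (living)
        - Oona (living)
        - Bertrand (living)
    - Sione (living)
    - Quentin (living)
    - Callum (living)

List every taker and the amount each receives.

Tamsin: ₹69,000; Oona: ₹69,000; Bertrand: ₹69,000; Sione: ₹207,000; Quentin: ₹207,000; Callum: ₹207,000

The entire ₹828,000 passes to the descendants.
That amount (₹828,000) is divided into 4 shares of ₹207,000: Sione, Quentin, and Callum each take ₹207,000; Erik's ₹207,000 share passes to Erik's issue.
Erik's share (₹207,000) is divided into 3 shares of ₹69,000: Tamsin, Oona, and Bertrand each take ₹69,000.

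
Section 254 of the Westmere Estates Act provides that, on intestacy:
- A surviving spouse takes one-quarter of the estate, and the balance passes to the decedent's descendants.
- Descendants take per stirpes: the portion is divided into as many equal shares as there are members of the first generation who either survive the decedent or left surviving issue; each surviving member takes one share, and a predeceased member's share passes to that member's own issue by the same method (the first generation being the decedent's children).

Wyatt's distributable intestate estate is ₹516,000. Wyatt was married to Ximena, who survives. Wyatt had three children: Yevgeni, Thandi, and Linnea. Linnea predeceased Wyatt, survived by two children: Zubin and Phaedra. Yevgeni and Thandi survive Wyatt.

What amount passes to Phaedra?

Phaedra receives ₹64,500.

Ximena takes one-quarter of ₹516,000 = ₹129,000. The remaining ₹387,000 passes to the descendants.
The descendants' portion (₹387,000) is divided into 3 shares of ₹129,000: Yevgeni and Thandi each take ₹129,000; Linnea's ₹129,000 share passes to Linnea's issue.
Linnea's share (₹129,000) is divided into 2 shares of ₹64,500: Zubin and Phaedra each take ₹64,500.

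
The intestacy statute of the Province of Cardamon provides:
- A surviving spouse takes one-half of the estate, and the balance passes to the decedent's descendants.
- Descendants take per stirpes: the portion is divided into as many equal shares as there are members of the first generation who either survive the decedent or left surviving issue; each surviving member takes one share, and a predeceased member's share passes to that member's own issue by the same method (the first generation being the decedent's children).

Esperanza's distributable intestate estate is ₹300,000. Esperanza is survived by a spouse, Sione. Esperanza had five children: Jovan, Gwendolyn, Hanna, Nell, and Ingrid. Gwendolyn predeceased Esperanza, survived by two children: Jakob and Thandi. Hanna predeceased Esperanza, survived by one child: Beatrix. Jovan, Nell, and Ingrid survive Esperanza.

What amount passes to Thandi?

Sione takes one-half of ₹300,000 = ₹150,000. The remaining ₹150,000 passes to the descendants.
The descendants' portion (₹150,000) is divided into 5 shares of ₹30,000: Jovan, Nell, and Ingrid each take ₹30,000; Gwendolyn's ₹30,000 share passes to Gwendolyn's issue; Hanna's ₹30,000 share passes to Hanna's issue.
Gwendolyn's share (₹30,000) is divided into 2 shares of ₹15,000: Jakob and Thandi each take ₹15,000.
Hanna's share (₹30,000) passes entirely to Beatrix.

Thandi receives ₹15,000.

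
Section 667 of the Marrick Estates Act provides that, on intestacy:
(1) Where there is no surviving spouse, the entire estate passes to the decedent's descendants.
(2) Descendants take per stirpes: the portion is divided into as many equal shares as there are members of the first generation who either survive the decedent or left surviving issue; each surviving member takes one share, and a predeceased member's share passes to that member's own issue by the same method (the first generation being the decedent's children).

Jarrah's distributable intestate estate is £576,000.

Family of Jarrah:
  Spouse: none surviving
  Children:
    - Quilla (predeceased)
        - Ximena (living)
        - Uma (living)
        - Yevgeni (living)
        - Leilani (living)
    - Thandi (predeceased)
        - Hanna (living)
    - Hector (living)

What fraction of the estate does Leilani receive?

Leilani receives 1/12 of the estate.

The entire £576,000 passes to the descendants.
That amount (£576,000) is divided into 3 shares of £192,000: Hector takes £192,000; Quilla's £192,000 share passes to Quilla's issue; Thandi's £192,000 share passes to Thandi's issue.
Quilla's share (£192,000) is divided into 4 shares of £48,000: Ximena, Uma, Yevgeni, and Leilani each take £48,000.
Thandi's share (£192,000) passes entirely to Hanna.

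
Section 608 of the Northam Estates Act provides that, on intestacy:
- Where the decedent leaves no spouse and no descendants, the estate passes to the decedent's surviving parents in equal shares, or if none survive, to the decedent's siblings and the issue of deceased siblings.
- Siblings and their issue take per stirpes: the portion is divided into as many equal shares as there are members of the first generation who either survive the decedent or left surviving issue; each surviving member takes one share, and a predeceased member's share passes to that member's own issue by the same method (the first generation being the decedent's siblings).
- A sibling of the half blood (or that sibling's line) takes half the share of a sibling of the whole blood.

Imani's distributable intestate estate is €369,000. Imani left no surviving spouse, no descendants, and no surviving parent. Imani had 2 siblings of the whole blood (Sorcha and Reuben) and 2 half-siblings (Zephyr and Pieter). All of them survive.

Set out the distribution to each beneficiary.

The entire €369,000 passes to the siblings and their issue.
Counting each half-blood sibling's line as half a unit, there are 3 units in €369,000, so one unit is €123,000. Whole-blood lines (Sorcha and Reuben) take €123,000 each; half-blood lines (Zephyr and Pieter) take €61,500 each.

Zephyr: €61,500; Sorcha: €123,000; Reuben: €123,000; Pieter: €61,500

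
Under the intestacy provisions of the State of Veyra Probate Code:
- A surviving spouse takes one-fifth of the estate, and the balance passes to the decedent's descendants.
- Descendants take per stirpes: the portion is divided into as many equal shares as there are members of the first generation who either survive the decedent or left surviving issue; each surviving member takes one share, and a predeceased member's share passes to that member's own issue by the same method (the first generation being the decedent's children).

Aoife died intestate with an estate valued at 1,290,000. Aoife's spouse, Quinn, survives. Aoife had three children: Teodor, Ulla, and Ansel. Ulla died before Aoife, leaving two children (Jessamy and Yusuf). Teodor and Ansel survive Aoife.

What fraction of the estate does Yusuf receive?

Quinn takes one-fifth of 1,290,000 = 258,000. The remaining 1,032,000 passes to the descendants.
The descendants' portion (1,032,000) is divided into 3 shares of 344,000: Teodor and Ansel each take 344,000; Ulla's 344,000 share passes to Ulla's issue.
Ulla's share (344,000) is divided into 2 shares of 172,000: Jessamy and Yusuf each take 172,000.

Yusuf receives 2/15 of the estate.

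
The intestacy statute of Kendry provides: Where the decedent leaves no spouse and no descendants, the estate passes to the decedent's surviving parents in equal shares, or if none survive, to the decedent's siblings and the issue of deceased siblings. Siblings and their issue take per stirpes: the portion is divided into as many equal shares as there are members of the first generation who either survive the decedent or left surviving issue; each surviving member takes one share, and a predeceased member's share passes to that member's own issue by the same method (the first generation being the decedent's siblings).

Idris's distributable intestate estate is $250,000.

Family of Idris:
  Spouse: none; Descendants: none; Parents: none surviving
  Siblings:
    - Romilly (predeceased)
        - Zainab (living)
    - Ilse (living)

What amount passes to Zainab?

Zainab receives $125,000.

The entire $250,000 passes to the siblings and their issue.
That amount ($250,000) is divided into 2 shares of $125,000: Ilse takes $125,000; Romilly's $125,000 share passes to Romilly's issue.
Romilly's share ($125,000) passes entirely to Zainab.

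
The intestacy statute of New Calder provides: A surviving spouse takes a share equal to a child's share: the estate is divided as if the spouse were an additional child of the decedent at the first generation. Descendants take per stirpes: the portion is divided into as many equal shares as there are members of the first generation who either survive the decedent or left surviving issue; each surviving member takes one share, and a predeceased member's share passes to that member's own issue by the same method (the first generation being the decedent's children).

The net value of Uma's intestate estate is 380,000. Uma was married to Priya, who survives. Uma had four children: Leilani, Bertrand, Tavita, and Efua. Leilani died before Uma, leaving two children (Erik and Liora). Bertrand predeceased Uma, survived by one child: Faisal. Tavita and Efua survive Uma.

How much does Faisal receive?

Faisal receives 76,000.

The spouse counts as an additional share at the children's level, so there are 5 primary shares of 76,000. Priya takes one such share (76,000).
The children's combined portion (304,000) is divided into 4 shares of 76,000: Tavita and Efua each take 76,000; Leilani's 76,000 share passes to Leilani's issue; Bertrand's 76,000 share passes to Bertrand's issue.
Leilani's share (76,000) is divided into 2 shares of 38,000: Erik and Liora each take 38,000.
Bertrand's share (76,000) passes entirely to Faisal.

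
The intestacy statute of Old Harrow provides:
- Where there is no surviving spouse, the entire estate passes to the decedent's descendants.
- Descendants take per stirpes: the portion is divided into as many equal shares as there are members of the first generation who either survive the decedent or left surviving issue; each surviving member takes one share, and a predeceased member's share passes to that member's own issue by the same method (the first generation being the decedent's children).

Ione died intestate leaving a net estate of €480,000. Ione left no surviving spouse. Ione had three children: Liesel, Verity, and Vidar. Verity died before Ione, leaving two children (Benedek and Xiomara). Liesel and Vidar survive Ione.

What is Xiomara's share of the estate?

The entire €480,000 passes to the descendants.
That amount (€480,000) is divided into 3 shares of €160,000: Liesel and Vidar each take €160,000; Verity's €160,000 share passes to Verity's issue.
Verity's share (€160,000) is divided into 2 shares of €80,000: Benedek and Xiomara each take €80,000.

Xiomara receives €80,000.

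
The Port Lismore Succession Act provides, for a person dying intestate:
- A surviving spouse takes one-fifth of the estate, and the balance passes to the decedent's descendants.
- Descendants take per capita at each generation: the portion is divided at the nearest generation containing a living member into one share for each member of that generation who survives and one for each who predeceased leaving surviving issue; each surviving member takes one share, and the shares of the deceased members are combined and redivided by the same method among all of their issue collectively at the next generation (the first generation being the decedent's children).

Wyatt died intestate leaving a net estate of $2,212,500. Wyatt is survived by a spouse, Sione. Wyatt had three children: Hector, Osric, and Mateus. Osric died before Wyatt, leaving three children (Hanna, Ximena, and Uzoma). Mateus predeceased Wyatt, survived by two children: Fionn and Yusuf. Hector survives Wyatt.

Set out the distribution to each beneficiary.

Sione takes one-fifth of $2,212,500 = $442,500. The remaining $1,770,000 passes to the descendants.
The descendants' portion ($1,770,000) is divided at the children's generation into 3 shares of $590,000. Hector takes $590,000. The 2 shares of the deceased (Osric and Mateus) are combined into a pool of $1,180,000.
That pool ($1,180,000) is divided at the grandchildren's generation equally among Hanna, Ximena, Uzoma, Fionn, and Yusuf: $236,000 each.

Sione: $442,500; Hector: $590,000; Hanna: $236,000; Ximena: $236,000; Uzoma: $236,000; Fionn: $236,000; Yusuf: $236,000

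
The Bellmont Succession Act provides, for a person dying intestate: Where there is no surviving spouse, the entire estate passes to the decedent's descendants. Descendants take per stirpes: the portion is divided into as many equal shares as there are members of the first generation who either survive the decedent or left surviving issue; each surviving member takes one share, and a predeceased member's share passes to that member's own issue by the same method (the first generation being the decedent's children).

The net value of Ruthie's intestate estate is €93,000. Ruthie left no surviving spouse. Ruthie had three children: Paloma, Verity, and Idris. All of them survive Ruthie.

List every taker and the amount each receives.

Paloma: €31,000; Verity: €31,000; Idris: €31,000

The entire €93,000 passes to the descendants.
That amount (€93,000) is divided into 3 shares of €31,000: Paloma, Verity, and Idris each take €31,000.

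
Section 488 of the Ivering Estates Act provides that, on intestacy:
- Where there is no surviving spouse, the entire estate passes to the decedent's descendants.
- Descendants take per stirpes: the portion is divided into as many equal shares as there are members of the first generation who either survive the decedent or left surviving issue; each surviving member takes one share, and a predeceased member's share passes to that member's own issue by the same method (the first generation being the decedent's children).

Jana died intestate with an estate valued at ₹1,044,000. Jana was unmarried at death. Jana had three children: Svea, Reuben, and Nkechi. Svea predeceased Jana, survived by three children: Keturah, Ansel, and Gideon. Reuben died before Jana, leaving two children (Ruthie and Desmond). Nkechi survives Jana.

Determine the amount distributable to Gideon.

The entire ₹1,044,000 passes to the descendants.
That amount (₹1,044,000) is divided into 3 shares of ₹348,000: Nkechi takes ₹348,000; Svea's ₹348,000 share passes to Svea's issue; Reuben's ₹348,000 share passes to Reuben's issue.
Svea's share (₹348,000) is divided into 3 shares of ₹116,000: Keturah, Ansel, and Gideon each take ₹116,000.
Reuben's share (₹348,000) is divided into 2 shares of ₹174,000: Ruthie and Desmond each take ₹174,000.

Gideon receives ₹116,000.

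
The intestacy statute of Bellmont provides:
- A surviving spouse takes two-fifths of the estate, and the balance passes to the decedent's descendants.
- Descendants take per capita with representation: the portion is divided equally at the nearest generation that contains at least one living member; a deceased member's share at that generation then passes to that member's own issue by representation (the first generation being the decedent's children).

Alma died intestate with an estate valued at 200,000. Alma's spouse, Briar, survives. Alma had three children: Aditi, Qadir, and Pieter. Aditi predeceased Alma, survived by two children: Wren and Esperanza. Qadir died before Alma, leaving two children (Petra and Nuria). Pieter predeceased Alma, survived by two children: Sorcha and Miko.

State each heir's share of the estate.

Briar: 80,000; Wren: 20,000; Esperanza: 20,000; Petra: 20,000; Nuria: 20,000; Sorcha: 20,000; Miko: 20,000

Briar takes two-fifths of 200,000 = 80,000. The remaining 120,000 passes to the descendants.
No child survives, so the initial division is made at the grandchildren's generation.
The descendants' portion (120,000) is divided into 6 shares of 20,000: Wren, Esperanza, Petra, Nuria, Sorcha, and Miko each take 20,000.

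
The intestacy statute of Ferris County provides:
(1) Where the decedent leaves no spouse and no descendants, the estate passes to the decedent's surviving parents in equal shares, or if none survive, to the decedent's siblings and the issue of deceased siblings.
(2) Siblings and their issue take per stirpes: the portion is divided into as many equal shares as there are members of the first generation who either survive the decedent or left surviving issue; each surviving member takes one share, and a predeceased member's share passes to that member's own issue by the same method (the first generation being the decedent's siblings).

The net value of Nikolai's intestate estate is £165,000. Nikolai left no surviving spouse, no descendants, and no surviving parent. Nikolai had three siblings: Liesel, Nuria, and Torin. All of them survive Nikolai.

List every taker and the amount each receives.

Liesel: £55,000; Nuria: £55,000; Torin: £55,000

The entire £165,000 passes to the siblings and their issue.
That amount (£165,000) is divided into 3 shares of £55,000: Liesel, Nuria, and Torin each take £55,000.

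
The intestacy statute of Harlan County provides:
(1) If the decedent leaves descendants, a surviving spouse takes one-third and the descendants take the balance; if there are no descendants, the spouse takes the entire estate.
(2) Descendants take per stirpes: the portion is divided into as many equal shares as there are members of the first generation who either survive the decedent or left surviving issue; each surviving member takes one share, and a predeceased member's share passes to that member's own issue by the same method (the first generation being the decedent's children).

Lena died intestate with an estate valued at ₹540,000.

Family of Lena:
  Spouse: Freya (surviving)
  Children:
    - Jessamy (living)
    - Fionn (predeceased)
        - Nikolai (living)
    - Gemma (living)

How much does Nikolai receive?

Nikolai receives ₹120,000.

Freya takes one-third of ₹540,000 = ₹180,000. The remaining ₹360,000 passes to the descendants.
The descendants' portion (₹360,000) is divided into 3 shares of ₹120,000: Jessamy and Gemma each take ₹120,000; Fionn's ₹120,000 share passes to Fionn's issue.
Fionn's share (₹120,000) passes entirely to Nikolai.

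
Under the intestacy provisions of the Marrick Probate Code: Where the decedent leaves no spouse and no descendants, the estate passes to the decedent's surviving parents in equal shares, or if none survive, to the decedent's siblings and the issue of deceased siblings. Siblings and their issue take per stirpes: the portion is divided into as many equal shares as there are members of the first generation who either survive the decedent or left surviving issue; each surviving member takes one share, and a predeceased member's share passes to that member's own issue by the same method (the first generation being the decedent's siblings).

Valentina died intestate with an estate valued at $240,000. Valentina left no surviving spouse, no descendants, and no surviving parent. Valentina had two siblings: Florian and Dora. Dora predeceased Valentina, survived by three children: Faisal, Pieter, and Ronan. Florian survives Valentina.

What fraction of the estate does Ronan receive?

Ronan receives 1/6 of the estate.

The entire $240,000 passes to the siblings and their issue.
That amount ($240,000) is divided into 2 shares of $120,000: Florian takes $120,000; Dora's $120,000 share passes to Dora's issue.
Dora's share ($120,000) is divided into 3 shares of $40,000: Faisal, Pieter, and Ronan each take $40,000.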